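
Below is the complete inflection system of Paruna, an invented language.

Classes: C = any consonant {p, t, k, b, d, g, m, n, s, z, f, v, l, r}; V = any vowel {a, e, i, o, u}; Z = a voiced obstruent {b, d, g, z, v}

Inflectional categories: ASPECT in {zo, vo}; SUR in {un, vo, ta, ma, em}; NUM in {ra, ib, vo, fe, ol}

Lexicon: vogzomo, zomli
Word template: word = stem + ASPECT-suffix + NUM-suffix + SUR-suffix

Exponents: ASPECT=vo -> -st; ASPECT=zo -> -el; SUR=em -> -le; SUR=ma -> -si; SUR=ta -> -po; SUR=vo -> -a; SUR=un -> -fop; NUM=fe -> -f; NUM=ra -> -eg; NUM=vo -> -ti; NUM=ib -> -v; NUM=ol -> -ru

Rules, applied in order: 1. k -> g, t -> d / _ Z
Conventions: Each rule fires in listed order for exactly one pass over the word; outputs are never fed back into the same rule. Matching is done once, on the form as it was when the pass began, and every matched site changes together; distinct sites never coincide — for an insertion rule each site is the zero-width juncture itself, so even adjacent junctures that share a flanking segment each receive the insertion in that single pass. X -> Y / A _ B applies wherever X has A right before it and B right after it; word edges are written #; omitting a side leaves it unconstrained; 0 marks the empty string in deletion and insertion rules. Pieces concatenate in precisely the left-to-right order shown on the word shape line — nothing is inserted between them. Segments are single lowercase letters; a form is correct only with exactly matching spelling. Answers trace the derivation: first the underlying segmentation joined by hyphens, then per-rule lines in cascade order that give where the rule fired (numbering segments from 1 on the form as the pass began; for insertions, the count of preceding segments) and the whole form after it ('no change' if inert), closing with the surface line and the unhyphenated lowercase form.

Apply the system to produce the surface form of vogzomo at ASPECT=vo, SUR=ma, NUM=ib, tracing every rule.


underlying: vogzomo-st-v-si
1. k -> g, t -> d / _ Z: fires at position(s) 9: vogzomosdvsi
surface: vogzomosdvsi


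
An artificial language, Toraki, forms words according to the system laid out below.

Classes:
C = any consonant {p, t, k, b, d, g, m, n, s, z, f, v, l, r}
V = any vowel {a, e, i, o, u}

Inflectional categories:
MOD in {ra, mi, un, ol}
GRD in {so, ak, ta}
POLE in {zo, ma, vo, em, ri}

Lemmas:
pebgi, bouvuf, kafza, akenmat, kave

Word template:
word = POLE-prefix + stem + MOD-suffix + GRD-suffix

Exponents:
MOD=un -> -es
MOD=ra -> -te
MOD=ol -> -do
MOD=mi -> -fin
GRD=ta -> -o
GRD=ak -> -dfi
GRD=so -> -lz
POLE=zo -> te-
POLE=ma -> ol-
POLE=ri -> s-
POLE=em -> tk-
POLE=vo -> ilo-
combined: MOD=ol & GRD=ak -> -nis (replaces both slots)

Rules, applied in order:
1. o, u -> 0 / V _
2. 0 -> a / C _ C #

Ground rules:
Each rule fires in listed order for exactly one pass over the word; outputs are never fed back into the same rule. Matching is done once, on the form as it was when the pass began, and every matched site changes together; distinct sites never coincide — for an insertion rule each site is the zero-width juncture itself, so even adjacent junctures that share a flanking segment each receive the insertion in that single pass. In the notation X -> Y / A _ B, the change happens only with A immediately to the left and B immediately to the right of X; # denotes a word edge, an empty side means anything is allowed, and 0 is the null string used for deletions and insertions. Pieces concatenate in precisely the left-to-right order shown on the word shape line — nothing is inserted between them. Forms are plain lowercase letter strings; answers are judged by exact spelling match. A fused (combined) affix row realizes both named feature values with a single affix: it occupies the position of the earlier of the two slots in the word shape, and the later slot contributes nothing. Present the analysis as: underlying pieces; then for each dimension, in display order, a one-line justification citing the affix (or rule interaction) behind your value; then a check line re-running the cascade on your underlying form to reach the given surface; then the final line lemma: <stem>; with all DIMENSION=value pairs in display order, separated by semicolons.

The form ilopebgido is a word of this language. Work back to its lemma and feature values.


underlying: ilo-pebgi-do-o
MOD=ol - signalled by the affix -do
GRD=ta - signalled by the affix -o
POLE=vo - signalled by the affix ilo-
check: ilopebgidoo -> ilopebgido -> ilopebgido
lemma: pebgi; MOD=ol; GRD=ta; POLE=vo


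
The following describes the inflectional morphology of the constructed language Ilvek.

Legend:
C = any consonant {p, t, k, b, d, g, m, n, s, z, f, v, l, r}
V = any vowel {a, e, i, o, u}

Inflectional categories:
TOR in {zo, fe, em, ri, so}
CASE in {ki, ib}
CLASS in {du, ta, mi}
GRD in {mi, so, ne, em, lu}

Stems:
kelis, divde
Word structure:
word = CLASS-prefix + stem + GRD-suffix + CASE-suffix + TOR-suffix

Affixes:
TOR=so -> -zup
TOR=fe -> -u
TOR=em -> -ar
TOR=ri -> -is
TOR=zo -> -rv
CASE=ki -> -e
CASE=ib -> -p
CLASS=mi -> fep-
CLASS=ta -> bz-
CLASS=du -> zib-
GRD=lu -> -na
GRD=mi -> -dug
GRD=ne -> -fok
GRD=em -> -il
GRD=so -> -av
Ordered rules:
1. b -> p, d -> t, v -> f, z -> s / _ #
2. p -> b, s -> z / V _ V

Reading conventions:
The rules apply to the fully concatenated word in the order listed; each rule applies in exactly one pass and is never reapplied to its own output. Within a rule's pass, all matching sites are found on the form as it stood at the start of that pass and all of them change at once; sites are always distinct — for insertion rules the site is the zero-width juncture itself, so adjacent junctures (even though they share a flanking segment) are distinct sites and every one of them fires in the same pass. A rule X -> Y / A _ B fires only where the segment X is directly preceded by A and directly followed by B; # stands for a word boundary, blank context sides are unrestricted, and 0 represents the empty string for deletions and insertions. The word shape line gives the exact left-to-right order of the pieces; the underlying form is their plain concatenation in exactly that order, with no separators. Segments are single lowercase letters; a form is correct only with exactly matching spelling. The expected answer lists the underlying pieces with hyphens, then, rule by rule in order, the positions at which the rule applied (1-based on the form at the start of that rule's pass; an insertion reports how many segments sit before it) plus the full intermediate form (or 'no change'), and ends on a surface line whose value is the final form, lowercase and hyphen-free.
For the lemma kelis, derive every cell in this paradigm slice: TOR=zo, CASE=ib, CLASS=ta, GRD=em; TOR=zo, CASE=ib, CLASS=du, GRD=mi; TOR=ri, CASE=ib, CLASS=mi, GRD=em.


cell TOR=zo, CASE=ib, CLASS=ta, GRD=em:
underlying: bz-kelis-il-p-rv
1. b -> p, d -> t, v -> f, z -> s / _ #: fires at position(s) 12: bzkelisilprf
2. p -> b, s -> z / V _ V: fires at position(s) 7: bzkelizilprf
surface: bzkelizilprf

cell TOR=zo, CASE=ib, CLASS=du, GRD=mi:
underlying: zib-kelis-dug-p-rv
1. b -> p, d -> t, v -> f, z -> s / _ #: fires at position(s) 14: zibkelisdugprf
2. p -> b, s -> z / V _ V: no change
surface: zibkelisdugprf

cell TOR=ri, CASE=ib, CLASS=mi, GRD=em:
underlying: fep-kelis-il-p-is
1. b -> p, d -> t, v -> f, z -> s / _ #: no change
2. p -> b, s -> z / V _ V: fires at position(s) 8: fepkelizilpis
surface: fepkelizilpis


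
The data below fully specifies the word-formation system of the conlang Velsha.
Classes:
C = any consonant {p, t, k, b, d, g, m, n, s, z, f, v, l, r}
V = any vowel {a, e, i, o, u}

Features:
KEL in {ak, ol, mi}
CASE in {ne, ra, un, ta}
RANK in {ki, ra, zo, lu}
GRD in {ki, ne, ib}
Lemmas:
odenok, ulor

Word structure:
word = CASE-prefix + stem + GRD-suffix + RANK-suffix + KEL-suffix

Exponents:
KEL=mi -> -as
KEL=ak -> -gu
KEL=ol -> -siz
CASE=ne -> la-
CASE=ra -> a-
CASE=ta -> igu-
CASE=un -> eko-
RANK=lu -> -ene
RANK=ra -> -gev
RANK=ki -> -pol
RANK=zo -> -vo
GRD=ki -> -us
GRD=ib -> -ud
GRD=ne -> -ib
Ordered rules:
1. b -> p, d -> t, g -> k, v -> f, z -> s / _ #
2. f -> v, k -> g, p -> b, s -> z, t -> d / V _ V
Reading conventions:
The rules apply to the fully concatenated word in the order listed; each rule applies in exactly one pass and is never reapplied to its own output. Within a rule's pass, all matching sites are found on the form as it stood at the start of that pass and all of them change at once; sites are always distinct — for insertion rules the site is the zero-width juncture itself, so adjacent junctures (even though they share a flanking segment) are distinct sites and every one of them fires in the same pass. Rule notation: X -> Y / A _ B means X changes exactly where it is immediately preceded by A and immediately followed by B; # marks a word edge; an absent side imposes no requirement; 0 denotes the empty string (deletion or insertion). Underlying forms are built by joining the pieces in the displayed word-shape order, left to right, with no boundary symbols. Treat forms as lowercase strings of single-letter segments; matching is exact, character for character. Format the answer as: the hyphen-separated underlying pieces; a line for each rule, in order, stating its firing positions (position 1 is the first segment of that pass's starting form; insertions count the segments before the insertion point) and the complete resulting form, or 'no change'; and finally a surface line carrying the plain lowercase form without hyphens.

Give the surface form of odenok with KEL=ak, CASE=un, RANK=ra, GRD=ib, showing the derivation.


underlying: eko-odenok-ud-gev-gu
1. b -> p, d -> t, g -> k, v -> f, z -> s / _ #: no change
2. f -> v, k -> g, p -> b, s -> z, t -> d / V _ V: fires at position(s) 2, 9: egoodenogudgevgu
surface: egoodenogudgevgu


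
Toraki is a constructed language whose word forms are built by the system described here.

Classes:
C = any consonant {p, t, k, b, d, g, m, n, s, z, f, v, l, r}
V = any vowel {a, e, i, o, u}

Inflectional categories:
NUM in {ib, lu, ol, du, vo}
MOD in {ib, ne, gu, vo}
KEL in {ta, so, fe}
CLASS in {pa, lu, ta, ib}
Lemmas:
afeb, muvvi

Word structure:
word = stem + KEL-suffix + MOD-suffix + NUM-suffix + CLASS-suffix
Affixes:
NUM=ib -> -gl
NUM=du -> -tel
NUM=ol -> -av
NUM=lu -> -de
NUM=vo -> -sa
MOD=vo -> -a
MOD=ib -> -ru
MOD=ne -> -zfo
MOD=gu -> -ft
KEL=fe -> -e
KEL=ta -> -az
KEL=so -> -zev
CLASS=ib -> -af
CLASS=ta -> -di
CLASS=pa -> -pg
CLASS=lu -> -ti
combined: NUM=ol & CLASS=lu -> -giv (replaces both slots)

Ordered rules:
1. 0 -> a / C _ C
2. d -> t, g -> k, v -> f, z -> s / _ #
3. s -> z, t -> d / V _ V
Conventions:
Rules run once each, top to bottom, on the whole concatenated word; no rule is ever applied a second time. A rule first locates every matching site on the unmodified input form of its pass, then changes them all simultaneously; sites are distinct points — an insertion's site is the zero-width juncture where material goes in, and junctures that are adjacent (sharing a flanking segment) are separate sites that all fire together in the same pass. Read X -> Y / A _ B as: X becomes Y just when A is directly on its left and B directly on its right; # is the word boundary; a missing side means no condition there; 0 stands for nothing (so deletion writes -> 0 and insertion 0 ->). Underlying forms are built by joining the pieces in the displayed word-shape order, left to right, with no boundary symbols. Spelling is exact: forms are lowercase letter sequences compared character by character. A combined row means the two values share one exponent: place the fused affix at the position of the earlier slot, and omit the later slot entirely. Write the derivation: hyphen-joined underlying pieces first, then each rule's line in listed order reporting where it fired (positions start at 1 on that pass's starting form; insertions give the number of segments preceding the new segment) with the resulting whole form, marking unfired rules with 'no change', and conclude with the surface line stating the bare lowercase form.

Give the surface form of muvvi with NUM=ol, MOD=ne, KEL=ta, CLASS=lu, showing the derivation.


underlying: muvvi-az-zfo-giv
1. 0 -> a / C _ C: inserts after position(s) 3, 7, 8: muvaviazazafogiv
2. d -> t, g -> k, v -> f, z -> s / _ #: fires at position(s) 16: muvaviazazafogif
3. s -> z, t -> d / V _ V: no change
surface: muvaviazazafogif


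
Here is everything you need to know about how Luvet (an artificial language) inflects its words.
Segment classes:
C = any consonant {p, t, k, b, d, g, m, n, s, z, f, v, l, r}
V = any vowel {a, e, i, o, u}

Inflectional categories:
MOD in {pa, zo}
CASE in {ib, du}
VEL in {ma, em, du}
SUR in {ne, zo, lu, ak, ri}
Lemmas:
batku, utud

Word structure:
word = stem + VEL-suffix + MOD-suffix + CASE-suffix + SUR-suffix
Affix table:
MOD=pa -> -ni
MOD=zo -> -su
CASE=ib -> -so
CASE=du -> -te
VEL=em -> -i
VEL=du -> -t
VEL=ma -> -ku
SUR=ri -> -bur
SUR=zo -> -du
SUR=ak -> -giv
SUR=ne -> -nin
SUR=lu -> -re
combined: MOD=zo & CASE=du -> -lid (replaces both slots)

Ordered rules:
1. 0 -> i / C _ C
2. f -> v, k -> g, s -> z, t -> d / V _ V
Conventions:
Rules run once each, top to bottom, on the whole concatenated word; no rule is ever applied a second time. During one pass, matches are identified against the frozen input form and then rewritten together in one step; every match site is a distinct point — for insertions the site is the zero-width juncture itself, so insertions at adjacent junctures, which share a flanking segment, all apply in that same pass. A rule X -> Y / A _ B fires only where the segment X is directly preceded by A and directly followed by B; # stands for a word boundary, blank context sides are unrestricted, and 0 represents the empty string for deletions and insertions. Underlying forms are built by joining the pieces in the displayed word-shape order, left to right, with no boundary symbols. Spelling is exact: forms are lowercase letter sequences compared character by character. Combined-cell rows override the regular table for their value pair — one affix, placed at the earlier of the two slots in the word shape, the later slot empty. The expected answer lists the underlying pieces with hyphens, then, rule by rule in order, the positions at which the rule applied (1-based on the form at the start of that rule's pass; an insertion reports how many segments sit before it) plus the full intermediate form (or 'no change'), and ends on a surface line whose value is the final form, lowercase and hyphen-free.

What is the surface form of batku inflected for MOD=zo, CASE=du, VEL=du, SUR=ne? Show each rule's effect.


underlying: batku-t-lid-nin
1. 0 -> i / C _ C: inserts after position(s) 3, 6, 9: batikutilidinin
2. f -> v, k -> g, s -> z, t -> d / V _ V: fires at position(s) 3, 5, 7: badigudilidinin
surface: badigudilidinin


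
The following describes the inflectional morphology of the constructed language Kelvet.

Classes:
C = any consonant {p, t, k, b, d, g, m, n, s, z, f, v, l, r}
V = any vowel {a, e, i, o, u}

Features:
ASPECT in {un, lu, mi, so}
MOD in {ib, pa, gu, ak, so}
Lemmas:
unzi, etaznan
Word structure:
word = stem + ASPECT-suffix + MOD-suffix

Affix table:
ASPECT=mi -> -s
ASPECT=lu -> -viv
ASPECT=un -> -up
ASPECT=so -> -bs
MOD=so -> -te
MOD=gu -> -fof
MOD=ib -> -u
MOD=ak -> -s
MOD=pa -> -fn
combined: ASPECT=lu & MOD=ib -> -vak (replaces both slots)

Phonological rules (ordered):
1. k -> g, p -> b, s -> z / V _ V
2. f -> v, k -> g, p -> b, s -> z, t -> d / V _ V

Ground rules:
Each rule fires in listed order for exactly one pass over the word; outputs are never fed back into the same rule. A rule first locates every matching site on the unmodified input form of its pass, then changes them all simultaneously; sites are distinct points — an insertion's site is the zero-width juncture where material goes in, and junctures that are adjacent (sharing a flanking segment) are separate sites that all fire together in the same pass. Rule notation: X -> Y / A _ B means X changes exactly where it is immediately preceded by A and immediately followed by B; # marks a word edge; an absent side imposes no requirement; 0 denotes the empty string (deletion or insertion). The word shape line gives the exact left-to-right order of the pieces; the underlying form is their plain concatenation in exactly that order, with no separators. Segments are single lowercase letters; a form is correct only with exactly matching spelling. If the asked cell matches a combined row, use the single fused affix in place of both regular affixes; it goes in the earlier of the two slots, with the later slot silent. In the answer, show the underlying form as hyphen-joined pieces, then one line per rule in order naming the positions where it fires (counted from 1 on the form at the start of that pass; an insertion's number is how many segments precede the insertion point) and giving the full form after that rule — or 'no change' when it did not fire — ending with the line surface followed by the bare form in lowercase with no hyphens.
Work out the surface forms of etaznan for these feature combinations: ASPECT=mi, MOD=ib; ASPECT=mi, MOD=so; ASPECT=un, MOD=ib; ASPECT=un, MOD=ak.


cell ASPECT=mi, MOD=ib:
underlying: etaznan-s-u
1. k -> g, p -> b, s -> z / V _ V: no change
2. f -> v, k -> g, p -> b, s -> z, t -> d / V _ V: fires at position(s) 2: edaznansu
surface: edaznansu

cell ASPECT=mi, MOD=so:
underlying: etaznan-s-te
1. k -> g, p -> b, s -> z / V _ V: no change
2. f -> v, k -> g, p -> b, s -> z, t -> d / V _ V: fires at position(s) 2: edaznanste
surface: edaznanste

cell ASPECT=un, MOD=ib:
underlying: etaznan-up-u
1. k -> g, p -> b, s -> z / V _ V: fires at position(s) 9: etaznanubu
2. f -> v, k -> g, p -> b, s -> z, t -> d / V _ V: fires at position(s) 2: edaznanubu
surface: edaznanubu

cell ASPECT=un, MOD=ak:
underlying: etaznan-up-s
1. k -> g, p -> b, s -> z / V _ V: no change
2. f -> v, k -> g, p -> b, s -> z, t -> d / V _ V: fires at position(s) 2: edaznanups
surface: edaznanups


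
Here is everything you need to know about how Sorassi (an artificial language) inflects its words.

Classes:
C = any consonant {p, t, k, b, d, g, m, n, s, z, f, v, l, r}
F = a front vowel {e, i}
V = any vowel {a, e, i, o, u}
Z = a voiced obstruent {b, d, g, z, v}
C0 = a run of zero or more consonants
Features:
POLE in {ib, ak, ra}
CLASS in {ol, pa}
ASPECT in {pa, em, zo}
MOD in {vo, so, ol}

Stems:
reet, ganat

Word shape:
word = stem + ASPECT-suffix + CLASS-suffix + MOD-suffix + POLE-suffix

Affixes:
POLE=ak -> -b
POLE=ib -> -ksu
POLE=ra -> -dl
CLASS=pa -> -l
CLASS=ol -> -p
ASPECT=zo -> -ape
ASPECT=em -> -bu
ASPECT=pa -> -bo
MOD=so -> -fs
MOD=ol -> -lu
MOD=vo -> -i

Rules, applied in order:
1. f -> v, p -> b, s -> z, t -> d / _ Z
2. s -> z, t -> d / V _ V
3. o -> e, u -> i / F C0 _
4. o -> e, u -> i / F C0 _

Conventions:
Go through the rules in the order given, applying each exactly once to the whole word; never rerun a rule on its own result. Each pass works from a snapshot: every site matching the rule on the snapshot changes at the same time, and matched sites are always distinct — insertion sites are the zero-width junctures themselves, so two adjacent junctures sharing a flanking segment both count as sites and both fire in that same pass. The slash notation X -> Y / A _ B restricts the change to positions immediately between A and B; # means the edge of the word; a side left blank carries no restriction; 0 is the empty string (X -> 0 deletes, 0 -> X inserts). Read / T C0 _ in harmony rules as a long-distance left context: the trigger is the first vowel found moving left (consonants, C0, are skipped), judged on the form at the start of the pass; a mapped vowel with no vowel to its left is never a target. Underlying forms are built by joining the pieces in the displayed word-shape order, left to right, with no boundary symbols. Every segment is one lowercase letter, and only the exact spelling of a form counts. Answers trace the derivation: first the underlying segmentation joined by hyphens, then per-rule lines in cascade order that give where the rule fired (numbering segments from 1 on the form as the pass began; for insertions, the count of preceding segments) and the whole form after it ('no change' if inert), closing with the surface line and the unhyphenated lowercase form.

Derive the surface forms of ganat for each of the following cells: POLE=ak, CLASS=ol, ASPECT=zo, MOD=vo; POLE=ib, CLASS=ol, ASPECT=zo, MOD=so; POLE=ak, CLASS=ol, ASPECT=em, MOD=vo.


cell POLE=ak, CLASS=ol, ASPECT=zo, MOD=vo:
underlying: ganat-ape-p-i-b
1. f -> v, p -> b, s -> z, t -> d / _ Z: no change
2. s -> z, t -> d / V _ V: fires at position(s) 5: ganadapepib
3. o -> e, u -> i / F C0 _: no change
4. o -> e, u -> i / F C0 _: no change
surface: ganadapepib

cell POLE=ib, CLASS=ol, ASPECT=zo, MOD=so:
underlying: ganat-ape-p-fs-ksu
1. f -> v, p -> b, s -> z, t -> d / _ Z: no change
2. s -> z, t -> d / V _ V: fires at position(s) 5: ganadapepfsksu
3. o -> e, u -> i / F C0 _: fires at position(s) 14: ganadapepfsksi
4. o -> e, u -> i / F C0 _: no change
surface: ganadapepfsksi

cell POLE=ak, CLASS=ol, ASPECT=em, MOD=vo:
underlying: ganat-bu-p-i-b
1. f -> v, p -> b, s -> z, t -> d / _ Z: fires at position(s) 5: ganadbupib
2. s -> z, t -> d / V _ V: no change
3. o -> e, u -> i / F C0 _: no change
4. o -> e, u -> i / F C0 _: no change
surface: ganadbupib


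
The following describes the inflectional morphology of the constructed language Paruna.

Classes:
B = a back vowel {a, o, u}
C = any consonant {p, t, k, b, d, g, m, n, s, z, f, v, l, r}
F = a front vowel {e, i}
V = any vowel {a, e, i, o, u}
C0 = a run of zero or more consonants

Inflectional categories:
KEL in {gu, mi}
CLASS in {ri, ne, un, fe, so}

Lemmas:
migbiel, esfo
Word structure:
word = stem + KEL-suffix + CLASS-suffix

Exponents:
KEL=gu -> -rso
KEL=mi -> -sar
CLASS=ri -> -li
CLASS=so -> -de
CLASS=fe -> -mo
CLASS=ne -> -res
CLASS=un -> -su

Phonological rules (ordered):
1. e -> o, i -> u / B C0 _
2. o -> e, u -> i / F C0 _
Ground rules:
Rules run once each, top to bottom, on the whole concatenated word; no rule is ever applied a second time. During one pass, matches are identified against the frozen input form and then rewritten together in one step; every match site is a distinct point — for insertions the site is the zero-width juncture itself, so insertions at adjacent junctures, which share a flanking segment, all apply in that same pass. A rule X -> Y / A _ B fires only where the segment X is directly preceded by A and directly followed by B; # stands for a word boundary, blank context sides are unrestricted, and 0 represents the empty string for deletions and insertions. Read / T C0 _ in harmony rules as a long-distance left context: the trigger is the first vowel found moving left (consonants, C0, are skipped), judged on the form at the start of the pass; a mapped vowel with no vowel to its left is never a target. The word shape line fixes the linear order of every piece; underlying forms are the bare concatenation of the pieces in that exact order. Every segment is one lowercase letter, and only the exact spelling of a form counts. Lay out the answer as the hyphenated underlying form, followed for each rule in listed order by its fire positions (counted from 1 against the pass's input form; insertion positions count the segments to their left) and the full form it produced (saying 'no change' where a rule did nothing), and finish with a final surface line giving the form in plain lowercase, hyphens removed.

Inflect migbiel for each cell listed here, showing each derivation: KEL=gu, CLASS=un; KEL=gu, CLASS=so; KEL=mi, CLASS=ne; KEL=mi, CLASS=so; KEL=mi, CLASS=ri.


cell KEL=gu, CLASS=un:
underlying: migbiel-rso-su
1. e -> o, i -> u / B C0 _: no change
2. o -> e, u -> i / F C0 _: fires at position(s) 10: migbielrsesu
surface: migbielrsesu

cell KEL=gu, CLASS=so:
underlying: migbiel-rso-de
1. e -> o, i -> u / B C0 _: fires at position(s) 12: migbielrsodo
2. o -> e, u -> i / F C0 _: fires at position(s) 10: migbielrsedo
surface: migbielrsedo

cell KEL=mi, CLASS=ne:
underlying: migbiel-sar-res
1. e -> o, i -> u / B C0 _: fires at position(s) 12: migbielsarros
2. o -> e, u -> i / F C0 _: no change
surface: migbielsarros

cell KEL=mi, CLASS=so:
underlying: migbiel-sar-de
1. e -> o, i -> u / B C0 _: fires at position(s) 12: migbielsardo
2. o -> e, u -> i / F C0 _: no change
surface: migbielsardo

cell KEL=mi, CLASS=ri:
underlying: migbiel-sar-li
1. e -> o, i -> u / B C0 _: fires at position(s) 12: migbielsarlu
2. o -> e, u -> i / F C0 _: no change
surface: migbielsarlu


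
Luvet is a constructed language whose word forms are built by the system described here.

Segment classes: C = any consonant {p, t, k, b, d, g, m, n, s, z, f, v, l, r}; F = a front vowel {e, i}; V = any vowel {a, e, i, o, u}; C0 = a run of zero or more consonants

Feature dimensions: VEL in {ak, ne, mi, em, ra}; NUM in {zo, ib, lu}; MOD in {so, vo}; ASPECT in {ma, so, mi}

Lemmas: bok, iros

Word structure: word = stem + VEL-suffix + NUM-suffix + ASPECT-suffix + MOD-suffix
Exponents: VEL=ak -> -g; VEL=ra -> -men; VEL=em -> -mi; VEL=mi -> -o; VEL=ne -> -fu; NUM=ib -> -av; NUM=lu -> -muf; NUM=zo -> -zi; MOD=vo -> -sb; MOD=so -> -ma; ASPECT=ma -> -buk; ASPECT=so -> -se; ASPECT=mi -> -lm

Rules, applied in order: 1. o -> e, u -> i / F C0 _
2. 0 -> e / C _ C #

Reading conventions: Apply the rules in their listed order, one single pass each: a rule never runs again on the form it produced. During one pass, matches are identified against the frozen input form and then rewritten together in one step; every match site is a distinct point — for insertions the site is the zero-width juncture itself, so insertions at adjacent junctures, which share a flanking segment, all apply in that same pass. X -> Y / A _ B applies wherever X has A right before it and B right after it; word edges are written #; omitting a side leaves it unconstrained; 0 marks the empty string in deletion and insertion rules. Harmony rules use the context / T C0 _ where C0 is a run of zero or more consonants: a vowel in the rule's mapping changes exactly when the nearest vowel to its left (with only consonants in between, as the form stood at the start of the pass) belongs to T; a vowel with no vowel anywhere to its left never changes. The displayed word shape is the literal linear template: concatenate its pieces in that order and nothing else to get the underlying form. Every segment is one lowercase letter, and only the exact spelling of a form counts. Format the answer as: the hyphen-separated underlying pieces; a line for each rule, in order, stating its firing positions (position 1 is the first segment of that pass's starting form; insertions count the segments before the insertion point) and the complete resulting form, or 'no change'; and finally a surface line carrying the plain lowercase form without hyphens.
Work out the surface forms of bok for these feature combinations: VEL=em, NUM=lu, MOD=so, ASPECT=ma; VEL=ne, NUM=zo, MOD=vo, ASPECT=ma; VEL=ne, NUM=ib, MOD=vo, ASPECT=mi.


cell VEL=em, NUM=lu, MOD=so, ASPECT=ma:
underlying: bok-mi-muf-buk-ma
1. o -> e, u -> i / F C0 _: fires at position(s) 7: bokmimifbukma
2. 0 -> e / C _ C #: no change
surface: bokmimifbukma

cell VEL=ne, NUM=zo, MOD=vo, ASPECT=ma:
underlying: bok-fu-zi-buk-sb
1. o -> e, u -> i / F C0 _: fires at position(s) 9: bokfuzibiksb
2. 0 -> e / C _ C #: inserts after position(s) 11: bokfuzibikseb
surface: bokfuzibikseb

cell VEL=ne, NUM=ib, MOD=vo, ASPECT=mi:
underlying: bok-fu-av-lm-sb
1. o -> e, u -> i / F C0 _: no change
2. 0 -> e / C _ C #: inserts after position(s) 10: bokfuavlmseb
surface: bokfuavlmseb


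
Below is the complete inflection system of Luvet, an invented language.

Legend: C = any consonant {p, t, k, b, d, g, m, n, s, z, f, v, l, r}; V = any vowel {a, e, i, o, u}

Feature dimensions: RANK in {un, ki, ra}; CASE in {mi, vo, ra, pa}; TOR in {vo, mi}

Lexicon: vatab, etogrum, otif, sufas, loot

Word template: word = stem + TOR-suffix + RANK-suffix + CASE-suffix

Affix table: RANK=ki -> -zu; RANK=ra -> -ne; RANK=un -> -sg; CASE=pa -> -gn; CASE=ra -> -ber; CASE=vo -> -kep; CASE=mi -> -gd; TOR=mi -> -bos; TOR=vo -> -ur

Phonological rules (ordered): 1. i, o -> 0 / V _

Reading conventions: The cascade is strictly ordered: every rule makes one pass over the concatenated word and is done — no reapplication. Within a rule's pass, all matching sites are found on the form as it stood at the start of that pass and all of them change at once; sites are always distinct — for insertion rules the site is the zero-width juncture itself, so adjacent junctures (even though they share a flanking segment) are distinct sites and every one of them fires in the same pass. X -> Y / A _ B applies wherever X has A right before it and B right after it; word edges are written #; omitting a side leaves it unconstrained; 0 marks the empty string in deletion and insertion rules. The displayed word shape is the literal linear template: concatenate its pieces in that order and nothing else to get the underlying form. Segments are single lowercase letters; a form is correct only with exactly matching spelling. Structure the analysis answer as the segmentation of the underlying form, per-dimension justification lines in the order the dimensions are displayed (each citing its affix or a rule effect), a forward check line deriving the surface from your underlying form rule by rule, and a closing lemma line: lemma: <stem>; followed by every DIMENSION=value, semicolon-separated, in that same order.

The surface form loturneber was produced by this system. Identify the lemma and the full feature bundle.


underlying: loot-ur-ne-ber
RANK=ra - signalled by the affix -ne
CASE=ra - signalled by the affix -ber
TOR=vo - signalled by the affix -ur
check: looturneber -> loturneber
lemma: loot; RANK=ra; CASE=ra; TOR=vo


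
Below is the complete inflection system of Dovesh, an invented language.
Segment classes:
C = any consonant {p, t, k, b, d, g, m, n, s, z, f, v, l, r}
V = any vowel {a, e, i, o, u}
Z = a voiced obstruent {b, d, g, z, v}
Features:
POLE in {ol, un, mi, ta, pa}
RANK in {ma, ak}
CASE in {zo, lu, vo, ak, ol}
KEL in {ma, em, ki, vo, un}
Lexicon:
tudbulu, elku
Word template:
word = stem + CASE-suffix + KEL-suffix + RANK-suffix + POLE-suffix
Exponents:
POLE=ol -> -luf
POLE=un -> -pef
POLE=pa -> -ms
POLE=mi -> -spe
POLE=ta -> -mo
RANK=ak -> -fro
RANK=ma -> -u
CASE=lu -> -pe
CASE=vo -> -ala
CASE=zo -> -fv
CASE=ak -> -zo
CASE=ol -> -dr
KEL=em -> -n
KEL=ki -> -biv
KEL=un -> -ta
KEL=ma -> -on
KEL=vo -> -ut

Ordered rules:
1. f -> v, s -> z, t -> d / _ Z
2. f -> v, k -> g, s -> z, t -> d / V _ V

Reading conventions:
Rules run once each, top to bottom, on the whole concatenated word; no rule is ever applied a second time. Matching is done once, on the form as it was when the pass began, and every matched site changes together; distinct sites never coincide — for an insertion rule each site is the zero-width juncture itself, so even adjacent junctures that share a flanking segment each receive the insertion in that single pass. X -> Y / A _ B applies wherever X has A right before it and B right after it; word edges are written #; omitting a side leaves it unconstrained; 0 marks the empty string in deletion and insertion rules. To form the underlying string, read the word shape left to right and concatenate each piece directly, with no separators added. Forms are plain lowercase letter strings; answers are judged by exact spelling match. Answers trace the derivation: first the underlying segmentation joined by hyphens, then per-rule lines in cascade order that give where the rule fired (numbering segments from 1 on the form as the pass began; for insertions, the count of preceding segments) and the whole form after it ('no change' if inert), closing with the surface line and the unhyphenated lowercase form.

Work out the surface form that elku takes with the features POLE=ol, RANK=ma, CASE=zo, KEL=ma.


underlying: elku-fv-on-u-luf
1. f -> v, s -> z, t -> d / _ Z: fires at position(s) 5: elkuvvonuluf
2. f -> v, k -> g, s -> z, t -> d / V _ V: no change
surface: elkuvvonuluf


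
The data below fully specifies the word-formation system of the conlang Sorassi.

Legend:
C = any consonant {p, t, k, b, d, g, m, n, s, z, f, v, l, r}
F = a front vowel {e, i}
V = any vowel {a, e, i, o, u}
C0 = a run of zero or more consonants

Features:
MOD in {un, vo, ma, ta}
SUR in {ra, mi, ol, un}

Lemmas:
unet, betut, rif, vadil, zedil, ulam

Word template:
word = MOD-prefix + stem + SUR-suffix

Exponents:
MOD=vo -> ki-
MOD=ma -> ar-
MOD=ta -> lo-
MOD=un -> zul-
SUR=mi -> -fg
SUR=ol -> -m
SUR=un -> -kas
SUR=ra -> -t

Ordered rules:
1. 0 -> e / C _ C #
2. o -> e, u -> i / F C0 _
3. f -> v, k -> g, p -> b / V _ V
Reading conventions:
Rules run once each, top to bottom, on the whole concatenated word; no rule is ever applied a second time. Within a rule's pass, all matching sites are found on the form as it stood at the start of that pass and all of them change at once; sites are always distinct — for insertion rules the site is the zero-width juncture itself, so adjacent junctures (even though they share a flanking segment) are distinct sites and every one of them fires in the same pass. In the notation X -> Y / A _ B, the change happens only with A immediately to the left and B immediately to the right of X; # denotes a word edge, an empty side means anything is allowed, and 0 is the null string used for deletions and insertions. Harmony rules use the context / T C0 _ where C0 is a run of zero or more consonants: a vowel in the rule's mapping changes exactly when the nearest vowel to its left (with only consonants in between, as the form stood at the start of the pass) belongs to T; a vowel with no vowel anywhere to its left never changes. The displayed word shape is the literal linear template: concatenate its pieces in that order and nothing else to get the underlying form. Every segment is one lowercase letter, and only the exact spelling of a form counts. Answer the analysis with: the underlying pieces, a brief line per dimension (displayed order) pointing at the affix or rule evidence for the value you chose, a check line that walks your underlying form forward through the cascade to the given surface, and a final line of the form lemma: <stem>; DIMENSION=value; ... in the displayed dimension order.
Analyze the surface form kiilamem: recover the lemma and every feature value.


underlying: ki-ulam-m
MOD=vo - signalled by the affix ki-
SUR=ol - signalled by the affix -m
check: kiulamm -> kiulamem -> kiilamem -> kiilamem
lemma: ulam; MOD=vo; SUR=ol


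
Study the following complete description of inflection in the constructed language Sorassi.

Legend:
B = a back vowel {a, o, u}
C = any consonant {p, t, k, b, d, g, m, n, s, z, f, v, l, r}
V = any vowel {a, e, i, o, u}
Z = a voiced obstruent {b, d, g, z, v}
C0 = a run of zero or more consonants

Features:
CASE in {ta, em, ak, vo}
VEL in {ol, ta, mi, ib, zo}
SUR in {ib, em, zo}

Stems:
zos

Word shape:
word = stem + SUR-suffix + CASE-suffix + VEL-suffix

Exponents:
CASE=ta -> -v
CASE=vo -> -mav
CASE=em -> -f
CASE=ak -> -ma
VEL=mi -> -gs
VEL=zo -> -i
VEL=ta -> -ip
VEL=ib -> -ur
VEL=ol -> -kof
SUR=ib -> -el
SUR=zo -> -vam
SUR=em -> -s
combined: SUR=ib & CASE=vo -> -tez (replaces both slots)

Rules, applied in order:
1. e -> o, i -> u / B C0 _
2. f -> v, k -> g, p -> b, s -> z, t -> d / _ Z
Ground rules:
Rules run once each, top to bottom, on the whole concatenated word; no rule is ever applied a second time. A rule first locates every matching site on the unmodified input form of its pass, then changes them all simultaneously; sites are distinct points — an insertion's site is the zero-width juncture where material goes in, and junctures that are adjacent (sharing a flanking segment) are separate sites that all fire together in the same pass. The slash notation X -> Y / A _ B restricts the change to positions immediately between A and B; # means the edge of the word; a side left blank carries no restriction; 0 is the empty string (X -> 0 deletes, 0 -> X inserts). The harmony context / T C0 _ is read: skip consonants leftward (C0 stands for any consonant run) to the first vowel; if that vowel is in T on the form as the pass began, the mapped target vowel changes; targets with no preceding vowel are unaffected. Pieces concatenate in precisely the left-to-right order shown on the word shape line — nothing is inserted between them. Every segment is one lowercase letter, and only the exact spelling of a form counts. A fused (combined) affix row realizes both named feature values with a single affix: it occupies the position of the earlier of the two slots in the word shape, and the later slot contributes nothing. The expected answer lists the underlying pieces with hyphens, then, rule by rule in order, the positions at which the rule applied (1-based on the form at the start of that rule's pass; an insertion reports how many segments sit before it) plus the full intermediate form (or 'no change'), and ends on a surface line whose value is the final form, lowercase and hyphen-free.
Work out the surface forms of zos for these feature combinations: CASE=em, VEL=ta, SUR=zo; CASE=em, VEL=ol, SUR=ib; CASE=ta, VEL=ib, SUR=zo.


cell CASE=em, VEL=ta, SUR=zo:
underlying: zos-vam-f-ip
1. e -> o, i -> u / B C0 _: fires at position(s) 8: zosvamfup
2. f -> v, k -> g, p -> b, s -> z, t -> d / _ Z: fires at position(s) 3: zozvamfup
surface: zozvamfup

cell CASE=em, VEL=ol, SUR=ib:
underlying: zos-el-f-kof
1. e -> o, i -> u / B C0 _: fires at position(s) 4: zosolfkof
2. f -> v, k -> g, p -> b, s -> z, t -> d / _ Z: no change
surface: zosolfkof

cell CASE=ta, VEL=ib, SUR=zo:
underlying: zos-vam-v-ur
1. e -> o, i -> u / B C0 _: no change
2. f -> v, k -> g, p -> b, s -> z, t -> d / _ Z: fires at position(s) 3: zozvamvur
surface: zozvamvur


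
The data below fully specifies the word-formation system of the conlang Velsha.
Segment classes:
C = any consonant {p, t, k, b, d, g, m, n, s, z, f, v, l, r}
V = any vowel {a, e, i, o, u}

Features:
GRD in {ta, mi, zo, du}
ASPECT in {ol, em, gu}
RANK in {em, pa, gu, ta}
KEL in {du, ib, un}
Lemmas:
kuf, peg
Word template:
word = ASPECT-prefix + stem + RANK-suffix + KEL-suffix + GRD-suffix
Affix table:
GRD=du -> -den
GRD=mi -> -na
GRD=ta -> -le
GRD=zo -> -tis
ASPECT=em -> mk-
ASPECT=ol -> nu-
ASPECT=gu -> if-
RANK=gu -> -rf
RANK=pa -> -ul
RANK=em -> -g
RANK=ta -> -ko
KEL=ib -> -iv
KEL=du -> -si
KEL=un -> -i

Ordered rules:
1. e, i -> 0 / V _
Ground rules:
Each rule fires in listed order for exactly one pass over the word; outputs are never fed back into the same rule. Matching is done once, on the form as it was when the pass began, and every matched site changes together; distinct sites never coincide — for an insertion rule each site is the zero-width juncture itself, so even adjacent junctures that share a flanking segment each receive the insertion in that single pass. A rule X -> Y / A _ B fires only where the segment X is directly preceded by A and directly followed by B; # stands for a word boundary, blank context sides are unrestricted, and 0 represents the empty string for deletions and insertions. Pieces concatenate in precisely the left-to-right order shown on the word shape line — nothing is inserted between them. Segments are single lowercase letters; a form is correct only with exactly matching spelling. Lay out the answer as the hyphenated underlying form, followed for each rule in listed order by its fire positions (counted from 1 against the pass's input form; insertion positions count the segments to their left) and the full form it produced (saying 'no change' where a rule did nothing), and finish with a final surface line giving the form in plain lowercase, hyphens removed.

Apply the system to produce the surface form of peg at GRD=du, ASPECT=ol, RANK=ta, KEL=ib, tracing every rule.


underlying: nu-peg-ko-iv-den
1. e, i -> 0 / V _: fires at position(s) 8: nupegkovden
surface: nupegkovden


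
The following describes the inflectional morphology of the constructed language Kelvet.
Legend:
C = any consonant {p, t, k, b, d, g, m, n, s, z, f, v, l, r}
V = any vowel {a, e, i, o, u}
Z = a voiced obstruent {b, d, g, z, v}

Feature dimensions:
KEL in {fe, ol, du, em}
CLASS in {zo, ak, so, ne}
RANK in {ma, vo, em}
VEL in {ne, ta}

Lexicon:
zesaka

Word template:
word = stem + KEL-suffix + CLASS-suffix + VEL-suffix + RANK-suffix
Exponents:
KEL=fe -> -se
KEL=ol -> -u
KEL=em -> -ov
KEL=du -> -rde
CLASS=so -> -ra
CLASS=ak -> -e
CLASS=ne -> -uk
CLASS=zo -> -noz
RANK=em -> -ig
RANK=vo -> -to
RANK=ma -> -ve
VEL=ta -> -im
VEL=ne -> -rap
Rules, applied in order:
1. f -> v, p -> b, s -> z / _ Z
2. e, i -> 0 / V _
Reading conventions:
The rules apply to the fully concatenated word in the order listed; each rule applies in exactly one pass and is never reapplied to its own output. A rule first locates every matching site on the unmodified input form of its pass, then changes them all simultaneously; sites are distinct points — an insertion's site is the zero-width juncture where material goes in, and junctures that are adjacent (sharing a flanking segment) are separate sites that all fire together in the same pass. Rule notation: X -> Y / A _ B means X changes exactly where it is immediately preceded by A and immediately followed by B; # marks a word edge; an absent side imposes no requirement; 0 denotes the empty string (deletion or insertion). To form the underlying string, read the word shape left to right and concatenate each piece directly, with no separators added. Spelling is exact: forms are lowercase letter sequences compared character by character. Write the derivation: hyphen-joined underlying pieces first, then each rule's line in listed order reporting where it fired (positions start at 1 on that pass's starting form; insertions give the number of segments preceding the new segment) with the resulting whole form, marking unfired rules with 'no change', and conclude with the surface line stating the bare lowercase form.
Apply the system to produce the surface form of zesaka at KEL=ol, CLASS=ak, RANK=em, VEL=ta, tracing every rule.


underlying: zesaka-u-e-im-ig
1. f -> v, p -> b, s -> z / _ Z: no change
2. e, i -> 0 / V _: fires at position(s) 8, 9: zesakaumig
surface: zesakaumig
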